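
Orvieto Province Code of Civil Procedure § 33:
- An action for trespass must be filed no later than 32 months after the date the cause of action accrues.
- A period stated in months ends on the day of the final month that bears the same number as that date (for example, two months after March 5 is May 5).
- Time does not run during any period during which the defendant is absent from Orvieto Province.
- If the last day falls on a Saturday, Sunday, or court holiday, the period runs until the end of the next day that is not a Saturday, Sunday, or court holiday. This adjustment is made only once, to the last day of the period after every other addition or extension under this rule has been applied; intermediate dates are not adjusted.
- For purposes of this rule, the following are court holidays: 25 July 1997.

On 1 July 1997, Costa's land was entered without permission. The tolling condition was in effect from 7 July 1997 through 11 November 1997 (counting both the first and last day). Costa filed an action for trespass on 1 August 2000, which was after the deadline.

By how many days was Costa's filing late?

25 days

32 months after 1 July 1997 is March 1, 2000.
From July 7, 1997 through November 11, 1997 inclusive is 128 days; tolling adds 128 days: March 1, 2000 + 128 days = July 7, 2000.
July 7, 2000 is a Friday and not a court holiday, so no extension applies.
The deadline is July 7, 2000; from July 7, 2000 to August 1, 2000 is 25 days.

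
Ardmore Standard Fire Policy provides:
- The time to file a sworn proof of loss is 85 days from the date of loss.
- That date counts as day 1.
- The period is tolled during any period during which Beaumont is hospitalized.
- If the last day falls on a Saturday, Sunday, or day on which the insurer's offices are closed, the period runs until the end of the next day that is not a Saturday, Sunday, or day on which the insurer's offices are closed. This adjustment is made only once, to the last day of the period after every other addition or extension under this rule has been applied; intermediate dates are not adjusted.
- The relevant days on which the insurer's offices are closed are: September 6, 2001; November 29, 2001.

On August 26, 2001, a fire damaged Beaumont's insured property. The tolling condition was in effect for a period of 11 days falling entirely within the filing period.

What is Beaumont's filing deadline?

November 30, 2001

Counting August 26, 2001 as day 1, day 85 is November 18, 2001.
Tolling adds 11 days: November 18, 2001 + 11 days = November 29, 2001.
November 29, 2001 is a listed holiday. The next qualifying day is November 30, 2001.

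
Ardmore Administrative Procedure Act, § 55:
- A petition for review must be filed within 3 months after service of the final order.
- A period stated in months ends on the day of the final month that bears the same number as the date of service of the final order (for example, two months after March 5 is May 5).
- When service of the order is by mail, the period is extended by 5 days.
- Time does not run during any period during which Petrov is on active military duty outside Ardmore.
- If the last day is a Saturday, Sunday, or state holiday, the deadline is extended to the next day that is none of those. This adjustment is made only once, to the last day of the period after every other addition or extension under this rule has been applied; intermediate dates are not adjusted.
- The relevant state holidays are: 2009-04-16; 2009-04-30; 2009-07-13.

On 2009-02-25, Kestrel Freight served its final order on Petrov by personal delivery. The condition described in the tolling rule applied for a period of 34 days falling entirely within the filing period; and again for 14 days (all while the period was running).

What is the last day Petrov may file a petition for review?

July 14, 2009

3 months after 2009-02-25 is May 25, 2009.
Service was not by mail, so no mail extension applies.
Tolling adds 34 days: May 25, 2009 + 34 days = June 28, 2009.
Tolling adds 14 days: June 28, 2009 + 14 days = July 12, 2009.
July 12, 2009 is Sunday; July 13, 2009 is a listed holiday. The next qualifying day is July 14, 2009.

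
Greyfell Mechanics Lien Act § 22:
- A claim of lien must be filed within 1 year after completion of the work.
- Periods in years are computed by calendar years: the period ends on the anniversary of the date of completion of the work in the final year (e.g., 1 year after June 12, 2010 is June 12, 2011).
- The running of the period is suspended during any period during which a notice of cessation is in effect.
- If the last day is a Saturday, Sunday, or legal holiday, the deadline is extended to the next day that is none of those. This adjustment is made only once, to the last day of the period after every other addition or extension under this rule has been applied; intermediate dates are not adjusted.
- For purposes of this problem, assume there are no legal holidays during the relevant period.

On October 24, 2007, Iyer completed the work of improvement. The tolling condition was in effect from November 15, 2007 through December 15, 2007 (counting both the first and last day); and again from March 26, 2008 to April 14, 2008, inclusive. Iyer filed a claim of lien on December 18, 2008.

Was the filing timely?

No

1 year after October 24, 2007 is October 24, 2008.
From November 15, 2007 through December 15, 2007 inclusive is 31 days; tolling adds 31 days: October 24, 2008 + 31 days = November 24, 2008.
From March 26, 2008 through April 14, 2008 inclusive is 20 days; tolling adds 20 days: November 24, 2008 + 20 days = December 14, 2008.
December 14, 2008 is Sunday. The next qualifying day is December 15, 2008.
The deadline is December 15, 2008; the filing on December 18, 2008 is after that date.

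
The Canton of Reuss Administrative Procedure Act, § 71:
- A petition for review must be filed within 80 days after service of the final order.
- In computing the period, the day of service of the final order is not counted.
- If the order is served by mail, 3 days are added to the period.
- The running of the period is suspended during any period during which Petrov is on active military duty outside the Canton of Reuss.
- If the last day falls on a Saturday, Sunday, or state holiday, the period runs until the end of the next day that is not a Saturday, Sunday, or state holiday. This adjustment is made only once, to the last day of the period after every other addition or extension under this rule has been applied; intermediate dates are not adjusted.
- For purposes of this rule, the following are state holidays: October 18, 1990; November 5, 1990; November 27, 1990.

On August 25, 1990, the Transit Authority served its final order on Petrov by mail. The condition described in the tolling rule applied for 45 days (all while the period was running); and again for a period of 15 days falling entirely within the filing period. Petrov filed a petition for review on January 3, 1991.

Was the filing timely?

Yes

80 days after August 25, 1990 is November 13, 1990.
Service was by mail, adding 3 days: November 13, 1990 + 3 days = November 16, 1990.
Tolling adds 45 days: November 16, 1990 + 45 days = December 31, 1990.
Tolling adds 15 days: December 31, 1990 + 15 days = January 15, 1991.
January 15, 1991 is a Tuesday and not a state holiday, so no extension applies.
The deadline is January 15, 1991; the filing on January 3, 1991 is on or before that date.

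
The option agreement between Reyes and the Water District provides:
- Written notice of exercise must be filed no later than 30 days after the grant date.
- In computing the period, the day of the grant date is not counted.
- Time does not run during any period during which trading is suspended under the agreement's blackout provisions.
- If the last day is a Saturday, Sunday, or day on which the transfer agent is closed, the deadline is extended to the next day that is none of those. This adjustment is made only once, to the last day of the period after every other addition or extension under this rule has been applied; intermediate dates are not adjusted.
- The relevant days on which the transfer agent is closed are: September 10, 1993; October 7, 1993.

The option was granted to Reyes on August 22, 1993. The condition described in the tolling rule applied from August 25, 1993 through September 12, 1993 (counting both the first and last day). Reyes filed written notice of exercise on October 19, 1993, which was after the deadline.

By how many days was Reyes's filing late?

30 days after August 22, 1993 is September 21, 1993.
From August 25, 1993 through September 12, 1993 inclusive is 19 days; tolling adds 19 days: September 21, 1993 + 19 days = October 10, 1993.
October 10, 1993 is Sunday. The next qualifying day is October 11, 1993.
The deadline is October 11, 1993; from October 11, 1993 to October 19, 1993 is 8 days.

8 days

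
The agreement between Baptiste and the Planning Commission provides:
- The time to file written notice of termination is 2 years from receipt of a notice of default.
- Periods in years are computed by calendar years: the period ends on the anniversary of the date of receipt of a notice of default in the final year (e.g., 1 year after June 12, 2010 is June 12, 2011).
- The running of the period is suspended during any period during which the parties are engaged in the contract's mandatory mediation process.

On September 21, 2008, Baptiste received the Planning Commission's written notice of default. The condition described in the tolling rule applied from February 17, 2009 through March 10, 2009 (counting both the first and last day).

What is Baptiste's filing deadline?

2 years after September 21, 2008 is September 21, 2010.
From February 17, 2009 through March 10, 2009 inclusive is 22 days; tolling adds 22 days: September 21, 2010 + 22 days = October 13, 2010.

October 13, 2010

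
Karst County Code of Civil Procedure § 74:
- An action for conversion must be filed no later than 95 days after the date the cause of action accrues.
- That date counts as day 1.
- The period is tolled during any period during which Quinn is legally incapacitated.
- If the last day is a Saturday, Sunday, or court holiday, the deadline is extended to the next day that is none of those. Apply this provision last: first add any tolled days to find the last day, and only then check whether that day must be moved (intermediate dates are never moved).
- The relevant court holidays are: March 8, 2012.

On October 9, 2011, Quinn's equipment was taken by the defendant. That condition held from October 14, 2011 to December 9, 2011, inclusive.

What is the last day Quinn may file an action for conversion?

Counting October 9, 2011 as day 1, day 95 is January 11, 2012.
From October 14, 2011 through December 9, 2011 inclusive is 57 days; tolling adds 57 days: January 11, 2012 + 57 days = March 8, 2012.
March 8, 2012 is a listed holiday. The next qualifying day is March 9, 2012.

March 9, 2012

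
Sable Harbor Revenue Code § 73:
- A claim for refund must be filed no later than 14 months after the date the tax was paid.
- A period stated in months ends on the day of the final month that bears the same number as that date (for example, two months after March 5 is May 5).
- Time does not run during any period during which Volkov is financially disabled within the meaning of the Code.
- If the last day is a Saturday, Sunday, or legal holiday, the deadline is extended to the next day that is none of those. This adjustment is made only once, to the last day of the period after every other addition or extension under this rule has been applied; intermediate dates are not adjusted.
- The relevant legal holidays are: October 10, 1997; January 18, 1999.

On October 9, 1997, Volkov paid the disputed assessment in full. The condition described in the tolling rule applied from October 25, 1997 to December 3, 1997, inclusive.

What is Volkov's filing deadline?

January 19, 1999

14 months after October 9, 1997 is December 9, 1998.
From October 25, 1997 through December 3, 1997 inclusive is 40 days; tolling adds 40 days: December 9, 1998 + 40 days = January 18, 1999.
January 18, 1999 is a listed holiday. The next qualifying day is January 19, 1999.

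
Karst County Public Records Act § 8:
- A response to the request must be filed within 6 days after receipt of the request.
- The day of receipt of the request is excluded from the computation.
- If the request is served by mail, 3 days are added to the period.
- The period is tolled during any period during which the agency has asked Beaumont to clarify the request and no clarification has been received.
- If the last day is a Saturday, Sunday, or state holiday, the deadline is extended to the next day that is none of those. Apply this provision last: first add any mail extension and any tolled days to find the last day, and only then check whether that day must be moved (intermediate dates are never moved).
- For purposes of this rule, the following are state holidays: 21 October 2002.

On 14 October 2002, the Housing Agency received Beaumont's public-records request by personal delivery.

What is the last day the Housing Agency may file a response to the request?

October 22, 2002

6 days after 14 October 2002 is October 20, 2002.
Service was not by mail, so no mail extension applies.
October 20, 2002 is Sunday; October 21, 2002 is a listed holiday. The next qualifying day is October 22, 2002.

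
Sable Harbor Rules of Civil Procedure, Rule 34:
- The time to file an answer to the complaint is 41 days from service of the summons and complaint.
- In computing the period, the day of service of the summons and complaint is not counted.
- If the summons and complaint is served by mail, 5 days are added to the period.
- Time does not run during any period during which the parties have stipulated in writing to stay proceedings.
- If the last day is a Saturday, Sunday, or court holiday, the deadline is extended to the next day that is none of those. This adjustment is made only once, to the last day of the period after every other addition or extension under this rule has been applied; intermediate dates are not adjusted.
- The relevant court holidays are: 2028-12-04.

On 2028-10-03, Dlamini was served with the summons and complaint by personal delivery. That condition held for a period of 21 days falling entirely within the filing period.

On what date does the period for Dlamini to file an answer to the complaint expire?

41 days after 2028-10-03 is November 13, 2028.
Service was not by mail, so no mail extension applies.
Tolling adds 21 days: November 13, 2028 + 21 days = December 4, 2028.
December 4, 2028 is a listed holiday. The next qualifying day is December 5, 2028.

December 5, 2028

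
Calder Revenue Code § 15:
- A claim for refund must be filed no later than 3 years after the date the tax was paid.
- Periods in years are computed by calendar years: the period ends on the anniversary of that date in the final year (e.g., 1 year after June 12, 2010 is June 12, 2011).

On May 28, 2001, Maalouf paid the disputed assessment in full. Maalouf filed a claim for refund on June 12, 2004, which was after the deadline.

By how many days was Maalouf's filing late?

3 years after May 28, 2001 is May 28, 2004.
The deadline is May 28, 2004; from May 28, 2004 to June 12, 2004 is 15 days.

15 days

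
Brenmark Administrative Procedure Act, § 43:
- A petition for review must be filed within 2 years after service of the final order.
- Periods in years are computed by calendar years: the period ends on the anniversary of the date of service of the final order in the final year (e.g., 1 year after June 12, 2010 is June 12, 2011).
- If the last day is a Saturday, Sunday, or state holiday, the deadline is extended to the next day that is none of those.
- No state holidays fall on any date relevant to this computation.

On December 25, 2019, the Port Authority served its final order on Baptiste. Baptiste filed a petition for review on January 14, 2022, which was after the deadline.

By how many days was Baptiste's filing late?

18 days

2 years after December 25, 2019 is December 25, 2021.
December 25, 2021 is Saturday; December 26, 2021 is Sunday. The next qualifying day is December 27, 2021.
The deadline is December 27, 2021; from December 27, 2021 to January 14, 2022 is 18 days.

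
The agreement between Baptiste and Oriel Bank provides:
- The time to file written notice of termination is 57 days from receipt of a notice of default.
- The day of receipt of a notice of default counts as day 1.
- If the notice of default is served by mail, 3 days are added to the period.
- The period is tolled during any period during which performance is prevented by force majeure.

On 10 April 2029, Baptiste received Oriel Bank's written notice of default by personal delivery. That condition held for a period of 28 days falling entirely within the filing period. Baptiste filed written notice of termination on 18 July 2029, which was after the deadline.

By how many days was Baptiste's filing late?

Counting 10 April 2029 as day 1, day 57 is June 5, 2029.
Service was not by mail, so no mail extension applies.
Tolling adds 28 days: June 5, 2029 + 28 days = July 3, 2029.
The deadline is July 3, 2029; from July 3, 2029 to July 18, 2029 is 15 days.

15 days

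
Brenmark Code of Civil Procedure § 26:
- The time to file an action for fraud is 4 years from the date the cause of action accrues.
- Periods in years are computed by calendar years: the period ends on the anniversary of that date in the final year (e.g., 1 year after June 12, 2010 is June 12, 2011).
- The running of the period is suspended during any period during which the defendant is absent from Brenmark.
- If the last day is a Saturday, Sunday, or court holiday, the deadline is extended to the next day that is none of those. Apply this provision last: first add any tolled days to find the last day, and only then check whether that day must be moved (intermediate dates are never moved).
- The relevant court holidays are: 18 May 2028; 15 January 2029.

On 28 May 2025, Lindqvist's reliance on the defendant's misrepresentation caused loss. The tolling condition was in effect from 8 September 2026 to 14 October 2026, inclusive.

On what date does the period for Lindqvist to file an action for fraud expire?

4 years after 28 May 2025 is May 28, 2029.
From September 8, 2026 through October 14, 2026 inclusive is 37 days; tolling adds 37 days: May 28, 2029 + 37 days = July 4, 2029.
July 4, 2029 is a Wednesday and not a court holiday, so no extension applies.

July 4, 2029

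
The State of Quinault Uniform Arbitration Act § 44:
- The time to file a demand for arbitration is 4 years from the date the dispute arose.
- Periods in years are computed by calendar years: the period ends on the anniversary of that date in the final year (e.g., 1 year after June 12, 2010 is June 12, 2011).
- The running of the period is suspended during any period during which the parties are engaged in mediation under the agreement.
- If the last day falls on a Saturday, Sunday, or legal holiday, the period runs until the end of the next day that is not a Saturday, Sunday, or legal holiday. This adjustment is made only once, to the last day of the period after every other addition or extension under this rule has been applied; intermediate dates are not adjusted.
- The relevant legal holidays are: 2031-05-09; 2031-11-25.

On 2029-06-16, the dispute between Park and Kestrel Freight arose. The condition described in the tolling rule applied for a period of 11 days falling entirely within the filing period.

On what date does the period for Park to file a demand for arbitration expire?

4 years after 2029-06-16 is June 16, 2033.
Tolling adds 11 days: June 16, 2033 + 11 days = June 27, 2033.
June 27, 2033 is a Monday and not a legal holiday, so no extension applies.

June 27, 2033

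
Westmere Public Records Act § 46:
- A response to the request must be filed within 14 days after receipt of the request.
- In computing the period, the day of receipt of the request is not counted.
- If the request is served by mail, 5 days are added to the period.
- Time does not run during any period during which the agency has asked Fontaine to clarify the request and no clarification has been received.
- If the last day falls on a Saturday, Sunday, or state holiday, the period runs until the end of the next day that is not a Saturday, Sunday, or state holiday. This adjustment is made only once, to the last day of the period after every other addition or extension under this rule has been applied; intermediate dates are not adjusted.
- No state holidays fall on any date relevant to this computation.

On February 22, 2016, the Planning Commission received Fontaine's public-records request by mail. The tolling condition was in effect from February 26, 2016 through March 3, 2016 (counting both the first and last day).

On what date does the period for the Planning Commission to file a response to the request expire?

14 days after February 22, 2016 is March 7, 2016.
Service was by mail, adding 5 days: March 7, 2016 + 5 days = March 12, 2016.
From February 26, 2016 through March 3, 2016 inclusive is 7 days; tolling adds 7 days: March 12, 2016 + 7 days = March 19, 2016.
March 19, 2016 is Saturday; March 20, 2016 is Sunday. The next qualifying day is March 21, 2016.

March 21, 2016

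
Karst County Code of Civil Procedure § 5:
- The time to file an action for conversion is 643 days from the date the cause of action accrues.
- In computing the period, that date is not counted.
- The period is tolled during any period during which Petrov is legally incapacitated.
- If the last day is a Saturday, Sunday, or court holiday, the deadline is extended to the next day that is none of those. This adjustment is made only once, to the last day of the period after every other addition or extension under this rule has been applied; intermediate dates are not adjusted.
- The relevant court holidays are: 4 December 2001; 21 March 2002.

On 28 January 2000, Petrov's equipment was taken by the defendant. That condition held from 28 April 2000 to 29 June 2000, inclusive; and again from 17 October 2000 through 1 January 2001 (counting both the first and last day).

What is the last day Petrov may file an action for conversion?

March 22, 2002

643 days after 28 January 2000 is November 1, 2001.
From April 28, 2000 through June 29, 2000 inclusive is 63 days; tolling adds 63 days: November 1, 2001 + 63 days = January 3, 2002.
From October 17, 2000 through January 1, 2001 inclusive is 77 days; tolling adds 77 days: January 3, 2002 + 77 days = March 21, 2002.
March 21, 2002 is a listed holiday. The next qualifying day is March 22, 2002.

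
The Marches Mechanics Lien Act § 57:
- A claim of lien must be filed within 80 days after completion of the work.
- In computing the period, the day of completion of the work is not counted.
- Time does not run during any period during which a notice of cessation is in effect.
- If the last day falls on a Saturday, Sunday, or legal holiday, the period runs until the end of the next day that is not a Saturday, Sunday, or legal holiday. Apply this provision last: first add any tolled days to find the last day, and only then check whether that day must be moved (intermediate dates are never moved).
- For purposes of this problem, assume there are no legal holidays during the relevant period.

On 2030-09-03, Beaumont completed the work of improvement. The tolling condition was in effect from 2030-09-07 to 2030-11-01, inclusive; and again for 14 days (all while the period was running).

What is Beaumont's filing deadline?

January 31, 2031

80 days after 2030-09-03 is November 22, 2030.
From September 7, 2030 through November 1, 2030 inclusive is 56 days; tolling adds 56 days: November 22, 2030 + 56 days = January 17, 2031.
Tolling adds 14 days: January 17, 2031 + 14 days = January 31, 2031.
January 31, 2031 is a Friday and not a legal holiday, so no extension applies.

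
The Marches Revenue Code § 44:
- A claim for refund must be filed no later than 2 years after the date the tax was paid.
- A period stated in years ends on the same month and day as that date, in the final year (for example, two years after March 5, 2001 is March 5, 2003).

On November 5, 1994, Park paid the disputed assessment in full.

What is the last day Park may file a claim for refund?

2 years after November 5, 1994 is November 5, 1996.

November 5, 1996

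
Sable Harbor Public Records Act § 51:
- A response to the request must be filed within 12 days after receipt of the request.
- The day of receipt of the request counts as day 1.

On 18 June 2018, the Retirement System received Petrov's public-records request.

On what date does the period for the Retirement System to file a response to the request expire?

June 29, 2018

Counting 18 June 2018 as day 1, day 12 is June 29, 2018.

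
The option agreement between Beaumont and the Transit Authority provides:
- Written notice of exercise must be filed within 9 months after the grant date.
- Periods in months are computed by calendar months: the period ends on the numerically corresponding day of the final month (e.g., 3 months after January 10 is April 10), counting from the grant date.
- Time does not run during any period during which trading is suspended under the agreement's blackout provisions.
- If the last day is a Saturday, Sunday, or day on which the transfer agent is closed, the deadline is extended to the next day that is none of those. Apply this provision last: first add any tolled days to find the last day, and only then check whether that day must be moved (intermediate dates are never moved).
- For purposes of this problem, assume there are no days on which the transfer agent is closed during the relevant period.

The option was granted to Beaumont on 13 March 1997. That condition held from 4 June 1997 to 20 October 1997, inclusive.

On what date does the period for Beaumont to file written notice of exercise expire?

May 1, 1998

9 months after 13 March 1997 is December 13, 1997.
From June 4, 1997 through October 20, 1997 inclusive is 139 days; tolling adds 139 days: December 13, 1997 + 139 days = May 1, 1998.
May 1, 1998 is a Friday and not a day on which the transfer agent is closed, so no extension applies.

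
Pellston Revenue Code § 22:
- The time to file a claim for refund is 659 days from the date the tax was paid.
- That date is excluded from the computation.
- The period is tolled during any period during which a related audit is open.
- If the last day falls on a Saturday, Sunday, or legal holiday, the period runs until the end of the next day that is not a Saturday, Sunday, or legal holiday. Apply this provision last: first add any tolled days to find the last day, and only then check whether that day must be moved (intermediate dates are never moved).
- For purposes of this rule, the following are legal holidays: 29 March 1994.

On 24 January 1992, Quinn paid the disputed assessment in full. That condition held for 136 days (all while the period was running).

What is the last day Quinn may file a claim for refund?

659 days after 24 January 1992 is November 13, 1993.
Tolling adds 136 days: November 13, 1993 + 136 days = March 29, 1994.
March 29, 1994 is a listed holiday. The next qualifying day is March 30, 1994.

March 30, 1994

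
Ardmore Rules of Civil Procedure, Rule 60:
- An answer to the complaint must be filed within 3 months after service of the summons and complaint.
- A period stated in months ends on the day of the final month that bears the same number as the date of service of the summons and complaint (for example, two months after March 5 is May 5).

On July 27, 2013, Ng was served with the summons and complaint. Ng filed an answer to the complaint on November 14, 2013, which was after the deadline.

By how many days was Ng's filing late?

3 months after July 27, 2013 is October 27, 2013.
The deadline is October 27, 2013; from October 27, 2013 to November 14, 2013 is 18 days.

18 days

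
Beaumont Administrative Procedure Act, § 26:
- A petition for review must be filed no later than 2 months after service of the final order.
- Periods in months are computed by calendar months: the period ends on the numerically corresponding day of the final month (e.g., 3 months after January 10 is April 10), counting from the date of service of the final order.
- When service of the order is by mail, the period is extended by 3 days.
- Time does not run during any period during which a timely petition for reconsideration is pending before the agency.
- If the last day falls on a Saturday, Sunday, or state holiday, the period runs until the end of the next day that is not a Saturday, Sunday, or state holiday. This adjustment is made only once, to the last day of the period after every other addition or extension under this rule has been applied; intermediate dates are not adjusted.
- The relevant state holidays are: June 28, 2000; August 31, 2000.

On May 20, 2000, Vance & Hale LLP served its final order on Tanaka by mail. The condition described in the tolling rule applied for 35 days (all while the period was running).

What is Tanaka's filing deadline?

2 months after May 20, 2000 is July 20, 2000.
Service was by mail, adding 3 days: July 20, 2000 + 3 days = July 23, 2000.
Tolling adds 35 days: July 23, 2000 + 35 days = August 27, 2000.
August 27, 2000 is Sunday. The next qualifying day is August 28, 2000.

August 28, 2000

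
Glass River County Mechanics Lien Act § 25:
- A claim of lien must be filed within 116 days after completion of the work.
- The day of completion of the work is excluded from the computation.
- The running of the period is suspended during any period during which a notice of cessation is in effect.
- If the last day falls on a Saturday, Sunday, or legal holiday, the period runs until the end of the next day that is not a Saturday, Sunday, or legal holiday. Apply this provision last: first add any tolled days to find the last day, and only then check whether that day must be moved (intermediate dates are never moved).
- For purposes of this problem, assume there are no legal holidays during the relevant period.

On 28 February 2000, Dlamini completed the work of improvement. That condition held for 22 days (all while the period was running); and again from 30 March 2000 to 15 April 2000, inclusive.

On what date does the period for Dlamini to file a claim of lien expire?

116 days after 28 February 2000 is June 23, 2000.
Tolling adds 22 days: June 23, 2000 + 22 days = July 15, 2000.
From March 30, 2000 through April 15, 2000 inclusive is 17 days; tolling adds 17 days: July 15, 2000 + 17 days = August 1, 2000.
August 1, 2000 is a Tuesday and not a legal holiday, so no extension applies.

August 1, 2000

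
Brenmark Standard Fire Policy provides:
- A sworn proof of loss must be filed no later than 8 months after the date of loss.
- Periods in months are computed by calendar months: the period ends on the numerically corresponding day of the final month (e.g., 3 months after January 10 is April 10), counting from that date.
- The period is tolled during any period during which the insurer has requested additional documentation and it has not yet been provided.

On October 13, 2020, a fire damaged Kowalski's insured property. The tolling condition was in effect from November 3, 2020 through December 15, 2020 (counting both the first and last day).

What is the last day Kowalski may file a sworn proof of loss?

8 months after October 13, 2020 is June 13, 2021.
From November 3, 2020 through December 15, 2020 inclusive is 43 days; tolling adds 43 days: June 13, 2021 + 43 days = July 26, 2021.

July 26, 2021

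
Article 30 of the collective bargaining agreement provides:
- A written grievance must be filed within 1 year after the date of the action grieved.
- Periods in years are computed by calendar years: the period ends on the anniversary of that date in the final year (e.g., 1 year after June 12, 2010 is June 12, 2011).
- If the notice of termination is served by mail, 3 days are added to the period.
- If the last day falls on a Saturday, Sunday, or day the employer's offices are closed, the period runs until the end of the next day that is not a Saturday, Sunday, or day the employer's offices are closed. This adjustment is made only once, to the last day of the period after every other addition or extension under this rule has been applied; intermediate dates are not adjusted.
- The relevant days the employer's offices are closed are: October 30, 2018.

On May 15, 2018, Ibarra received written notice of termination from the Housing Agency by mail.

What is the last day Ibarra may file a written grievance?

1 year after May 15, 2018 is May 15, 2019.
Service was by mail, adding 3 days: May 15, 2019 + 3 days = May 18, 2019.
May 18, 2019 is Saturday; May 19, 2019 is Sunday. The next qualifying day is May 20, 2019.

May 20, 2019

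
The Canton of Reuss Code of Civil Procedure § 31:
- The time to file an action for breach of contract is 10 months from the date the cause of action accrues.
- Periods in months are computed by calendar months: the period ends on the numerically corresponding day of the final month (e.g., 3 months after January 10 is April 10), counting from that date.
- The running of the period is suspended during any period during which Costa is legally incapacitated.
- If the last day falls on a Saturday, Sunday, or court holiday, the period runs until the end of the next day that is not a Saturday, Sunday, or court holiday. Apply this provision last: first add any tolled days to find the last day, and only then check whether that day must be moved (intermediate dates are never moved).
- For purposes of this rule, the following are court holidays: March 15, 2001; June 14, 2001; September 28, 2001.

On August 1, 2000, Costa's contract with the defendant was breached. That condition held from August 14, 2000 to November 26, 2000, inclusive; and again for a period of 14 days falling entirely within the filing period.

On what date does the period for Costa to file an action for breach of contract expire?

10 months after August 1, 2000 is June 1, 2001.
From August 14, 2000 through November 26, 2000 inclusive is 105 days; tolling adds 105 days: June 1, 2001 + 105 days = September 14, 2001.
Tolling adds 14 days: September 14, 2001 + 14 days = September 28, 2001.
September 28, 2001 is a listed holiday; September 29, 2001 is Saturday; September 30, 2001 is Sunday. The next qualifying day is October 1, 2001.

October 1, 2001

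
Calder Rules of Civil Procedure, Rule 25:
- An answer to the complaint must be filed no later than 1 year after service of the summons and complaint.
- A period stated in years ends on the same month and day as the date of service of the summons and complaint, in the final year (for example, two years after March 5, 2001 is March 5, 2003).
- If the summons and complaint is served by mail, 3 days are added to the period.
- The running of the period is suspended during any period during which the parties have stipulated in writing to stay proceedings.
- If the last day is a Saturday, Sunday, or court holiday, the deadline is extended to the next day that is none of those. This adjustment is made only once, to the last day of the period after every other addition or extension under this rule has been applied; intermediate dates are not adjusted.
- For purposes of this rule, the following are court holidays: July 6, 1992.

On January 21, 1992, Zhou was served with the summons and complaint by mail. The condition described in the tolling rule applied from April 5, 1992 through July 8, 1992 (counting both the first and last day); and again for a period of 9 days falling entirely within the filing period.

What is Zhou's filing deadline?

May 10, 1993

1 year after January 21, 1992 is January 21, 1993.
Service was by mail, adding 3 days: January 21, 1993 + 3 days = January 24, 1993.
From April 5, 1992 through July 8, 1992 inclusive is 95 days; tolling adds 95 days: January 24, 1993 + 95 days = April 29, 1993.
Tolling adds 9 days: April 29, 1993 + 9 days = May 8, 1993.
May 8, 1993 is Saturday; May 9, 1993 is Sunday. The next qualifying day is May 10, 1993.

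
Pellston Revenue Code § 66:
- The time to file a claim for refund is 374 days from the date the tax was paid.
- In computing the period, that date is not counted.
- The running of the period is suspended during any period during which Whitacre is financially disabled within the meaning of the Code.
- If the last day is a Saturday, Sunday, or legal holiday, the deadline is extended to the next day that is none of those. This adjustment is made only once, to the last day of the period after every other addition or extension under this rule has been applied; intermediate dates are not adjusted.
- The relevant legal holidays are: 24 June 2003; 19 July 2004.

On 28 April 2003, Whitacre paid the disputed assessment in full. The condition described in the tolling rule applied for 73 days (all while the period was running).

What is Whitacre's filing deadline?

374 days after 28 April 2003 is May 6, 2004.
Tolling adds 73 days: May 6, 2004 + 73 days = July 18, 2004.
July 18, 2004 is Sunday; July 19, 2004 is a listed holiday. The next qualifying day is July 20, 2004.

July 20, 2004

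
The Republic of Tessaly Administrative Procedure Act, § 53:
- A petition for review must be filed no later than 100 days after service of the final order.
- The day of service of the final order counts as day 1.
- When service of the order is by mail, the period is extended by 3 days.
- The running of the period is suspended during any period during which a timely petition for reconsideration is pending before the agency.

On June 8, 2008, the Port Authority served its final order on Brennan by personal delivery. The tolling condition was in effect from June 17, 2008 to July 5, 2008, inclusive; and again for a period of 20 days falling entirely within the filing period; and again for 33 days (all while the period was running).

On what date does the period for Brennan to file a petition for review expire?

Counting June 8, 2008 as day 1, day 100 is September 15, 2008.
Service was not by mail, so no mail extension applies.
From June 17, 2008 through July 5, 2008 inclusive is 19 days; tolling adds 19 days: September 15, 2008 + 19 days = October 4, 2008.
Tolling adds 20 days: October 4, 2008 + 20 days = October 24, 2008.
Tolling adds 33 days: October 24, 2008 + 33 days = November 26, 2008.

November 26, 2008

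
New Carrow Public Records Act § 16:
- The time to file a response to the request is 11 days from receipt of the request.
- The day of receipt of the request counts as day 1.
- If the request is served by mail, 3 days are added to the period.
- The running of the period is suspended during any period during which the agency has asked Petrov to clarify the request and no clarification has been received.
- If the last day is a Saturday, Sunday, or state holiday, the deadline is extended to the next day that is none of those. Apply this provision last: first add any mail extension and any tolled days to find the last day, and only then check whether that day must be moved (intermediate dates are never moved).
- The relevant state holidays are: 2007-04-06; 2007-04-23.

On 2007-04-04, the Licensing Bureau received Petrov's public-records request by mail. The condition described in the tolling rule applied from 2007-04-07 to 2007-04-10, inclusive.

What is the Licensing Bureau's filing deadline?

Counting 2007-04-04 as day 1, day 11 is April 14, 2007.
Service was by mail, adding 3 days: April 14, 2007 + 3 days = April 17, 2007.
From April 7, 2007 through April 10, 2007 inclusive is 4 days; tolling adds 4 days: April 17, 2007 + 4 days = April 21, 2007.
April 21, 2007 is Saturday; April 22, 2007 is Sunday; April 23, 2007 is a listed holiday. The next qualifying day is April 24, 2007.

April 24, 2007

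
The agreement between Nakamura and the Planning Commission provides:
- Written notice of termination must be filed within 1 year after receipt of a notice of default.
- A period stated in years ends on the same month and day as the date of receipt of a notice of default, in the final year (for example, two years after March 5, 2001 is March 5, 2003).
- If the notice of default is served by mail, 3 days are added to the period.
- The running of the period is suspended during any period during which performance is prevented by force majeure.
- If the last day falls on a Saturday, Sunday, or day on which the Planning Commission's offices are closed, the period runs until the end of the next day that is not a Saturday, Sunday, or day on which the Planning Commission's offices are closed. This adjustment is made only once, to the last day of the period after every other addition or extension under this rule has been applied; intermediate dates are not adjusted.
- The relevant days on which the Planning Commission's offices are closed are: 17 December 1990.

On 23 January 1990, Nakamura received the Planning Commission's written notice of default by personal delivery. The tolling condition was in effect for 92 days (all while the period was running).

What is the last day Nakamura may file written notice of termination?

1 year after 23 January 1990 is January 23, 1991.
Service was not by mail, so no mail extension applies.
Tolling adds 92 days: January 23, 1991 + 92 days = April 25, 1991.
April 25, 1991 is a Thursday and not a day on which the Planning Commission's offices are closed, so no extension applies.

April 25, 1991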